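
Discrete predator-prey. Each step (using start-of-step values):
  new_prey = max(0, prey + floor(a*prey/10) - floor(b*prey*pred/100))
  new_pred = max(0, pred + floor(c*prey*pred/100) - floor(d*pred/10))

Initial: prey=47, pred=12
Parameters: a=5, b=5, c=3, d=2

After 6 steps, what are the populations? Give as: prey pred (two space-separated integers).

Answer: 0 30

Derivation:
Step 1: prey: 47+23-28=42; pred: 12+16-2=26
Step 2: prey: 42+21-54=9; pred: 26+32-5=53
Step 3: prey: 9+4-23=0; pred: 53+14-10=57
Step 4: prey: 0+0-0=0; pred: 57+0-11=46
Step 5: prey: 0+0-0=0; pred: 46+0-9=37
Step 6: prey: 0+0-0=0; pred: 37+0-7=30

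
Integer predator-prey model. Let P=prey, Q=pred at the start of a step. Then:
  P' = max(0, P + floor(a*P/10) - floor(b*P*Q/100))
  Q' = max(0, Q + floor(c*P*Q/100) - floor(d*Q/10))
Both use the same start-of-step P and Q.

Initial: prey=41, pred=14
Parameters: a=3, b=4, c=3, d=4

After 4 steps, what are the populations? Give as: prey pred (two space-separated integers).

Answer: 0 20

Derivation:
Step 1: prey: 41+12-22=31; pred: 14+17-5=26
Step 2: prey: 31+9-32=8; pred: 26+24-10=40
Step 3: prey: 8+2-12=0; pred: 40+9-16=33
Step 4: prey: 0+0-0=0; pred: 33+0-13=20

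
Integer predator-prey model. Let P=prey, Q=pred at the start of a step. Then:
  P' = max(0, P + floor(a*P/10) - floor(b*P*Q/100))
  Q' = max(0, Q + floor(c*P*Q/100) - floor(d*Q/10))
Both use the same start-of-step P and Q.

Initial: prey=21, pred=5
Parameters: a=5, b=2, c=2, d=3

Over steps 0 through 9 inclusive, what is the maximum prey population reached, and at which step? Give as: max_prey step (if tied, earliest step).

Step 1: prey: 21+10-2=29; pred: 5+2-1=6
Step 2: prey: 29+14-3=40; pred: 6+3-1=8
Step 3: prey: 40+20-6=54; pred: 8+6-2=12
Step 4: prey: 54+27-12=69; pred: 12+12-3=21
Step 5: prey: 69+34-28=75; pred: 21+28-6=43
Step 6: prey: 75+37-64=48; pred: 43+64-12=95
Step 7: prey: 48+24-91=0; pred: 95+91-28=158
Step 8: prey: 0+0-0=0; pred: 158+0-47=111
Step 9: prey: 0+0-0=0; pred: 111+0-33=78
Max prey = 75 at step 5

Answer: 75 5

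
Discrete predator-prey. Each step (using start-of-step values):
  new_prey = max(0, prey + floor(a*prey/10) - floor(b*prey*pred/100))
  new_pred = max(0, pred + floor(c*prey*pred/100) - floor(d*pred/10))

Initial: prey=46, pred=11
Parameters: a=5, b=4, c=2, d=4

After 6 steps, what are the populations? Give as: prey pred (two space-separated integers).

Answer: 0 13

Derivation:
Step 1: prey: 46+23-20=49; pred: 11+10-4=17
Step 2: prey: 49+24-33=40; pred: 17+16-6=27
Step 3: prey: 40+20-43=17; pred: 27+21-10=38
Step 4: prey: 17+8-25=0; pred: 38+12-15=35
Step 5: prey: 0+0-0=0; pred: 35+0-14=21
Step 6: prey: 0+0-0=0; pred: 21+0-8=13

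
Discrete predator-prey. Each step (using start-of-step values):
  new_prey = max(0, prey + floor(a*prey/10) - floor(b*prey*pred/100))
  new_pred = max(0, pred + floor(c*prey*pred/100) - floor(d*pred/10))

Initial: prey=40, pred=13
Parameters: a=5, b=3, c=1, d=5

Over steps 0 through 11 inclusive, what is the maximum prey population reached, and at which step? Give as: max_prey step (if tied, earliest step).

Answer: 87 6

Derivation:
Step 1: prey: 40+20-15=45; pred: 13+5-6=12
Step 2: prey: 45+22-16=51; pred: 12+5-6=11
Step 3: prey: 51+25-16=60; pred: 11+5-5=11
Step 4: prey: 60+30-19=71; pred: 11+6-5=12
Step 5: prey: 71+35-25=81; pred: 12+8-6=14
Step 6: prey: 81+40-34=87; pred: 14+11-7=18
Step 7: prey: 87+43-46=84; pred: 18+15-9=24
Step 8: prey: 84+42-60=66; pred: 24+20-12=32
Step 9: prey: 66+33-63=36; pred: 32+21-16=37
Step 10: prey: 36+18-39=15; pred: 37+13-18=32
Step 11: prey: 15+7-14=8; pred: 32+4-16=20
Max prey = 87 at step 6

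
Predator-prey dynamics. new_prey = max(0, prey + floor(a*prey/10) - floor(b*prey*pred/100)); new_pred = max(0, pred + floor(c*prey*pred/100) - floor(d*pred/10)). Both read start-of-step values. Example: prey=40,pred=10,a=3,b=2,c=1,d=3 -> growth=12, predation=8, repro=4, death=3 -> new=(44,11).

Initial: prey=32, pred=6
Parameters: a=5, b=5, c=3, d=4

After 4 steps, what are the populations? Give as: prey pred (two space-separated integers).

Answer: 1 43

Derivation:
Step 1: prey: 32+16-9=39; pred: 6+5-2=9
Step 2: prey: 39+19-17=41; pred: 9+10-3=16
Step 3: prey: 41+20-32=29; pred: 16+19-6=29
Step 4: prey: 29+14-42=1; pred: 29+25-11=43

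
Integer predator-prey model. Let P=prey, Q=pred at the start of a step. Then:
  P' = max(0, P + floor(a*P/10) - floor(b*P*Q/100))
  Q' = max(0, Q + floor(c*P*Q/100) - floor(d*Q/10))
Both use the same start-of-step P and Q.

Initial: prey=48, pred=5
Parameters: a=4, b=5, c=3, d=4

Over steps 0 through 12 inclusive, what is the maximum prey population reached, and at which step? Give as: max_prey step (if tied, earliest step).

Answer: 55 1

Derivation:
Step 1: prey: 48+19-12=55; pred: 5+7-2=10
Step 2: prey: 55+22-27=50; pred: 10+16-4=22
Step 3: prey: 50+20-55=15; pred: 22+33-8=47
Step 4: prey: 15+6-35=0; pred: 47+21-18=50
Step 5: prey: 0+0-0=0; pred: 50+0-20=30
Step 6: prey: 0+0-0=0; pred: 30+0-12=18
Step 7: prey: 0+0-0=0; pred: 18+0-7=11
Step 8: prey: 0+0-0=0; pred: 11+0-4=7
Step 9: prey: 0+0-0=0; pred: 7+0-2=5
Step 10: prey: 0+0-0=0; pred: 5+0-2=3
Step 11: prey: 0+0-0=0; pred: 3+0-1=2
Step 12: prey: 0+0-0=0; pred: 2+0-0=2
Max prey = 55 at step 1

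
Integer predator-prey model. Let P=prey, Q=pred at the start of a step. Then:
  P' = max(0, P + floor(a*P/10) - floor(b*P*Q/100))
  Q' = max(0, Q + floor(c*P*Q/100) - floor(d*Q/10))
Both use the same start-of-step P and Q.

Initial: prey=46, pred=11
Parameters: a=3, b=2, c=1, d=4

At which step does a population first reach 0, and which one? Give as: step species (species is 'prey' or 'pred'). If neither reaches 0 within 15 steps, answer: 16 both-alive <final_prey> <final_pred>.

Step 1: prey: 46+13-10=49; pred: 11+5-4=12
Step 2: prey: 49+14-11=52; pred: 12+5-4=13
Step 3: prey: 52+15-13=54; pred: 13+6-5=14
Step 4: prey: 54+16-15=55; pred: 14+7-5=16
Step 5: prey: 55+16-17=54; pred: 16+8-6=18
Step 6: prey: 54+16-19=51; pred: 18+9-7=20
Step 7: prey: 51+15-20=46; pred: 20+10-8=22
Step 8: prey: 46+13-20=39; pred: 22+10-8=24
Step 9: prey: 39+11-18=32; pred: 24+9-9=24
Step 10: prey: 32+9-15=26; pred: 24+7-9=22
Step 11: prey: 26+7-11=22; pred: 22+5-8=19
Step 12: prey: 22+6-8=20; pred: 19+4-7=16
Step 13: prey: 20+6-6=20; pred: 16+3-6=13
Step 14: prey: 20+6-5=21; pred: 13+2-5=10
Step 15: prey: 21+6-4=23; pred: 10+2-4=8
No extinction within 15 steps

Answer: 16 both-alive 23 8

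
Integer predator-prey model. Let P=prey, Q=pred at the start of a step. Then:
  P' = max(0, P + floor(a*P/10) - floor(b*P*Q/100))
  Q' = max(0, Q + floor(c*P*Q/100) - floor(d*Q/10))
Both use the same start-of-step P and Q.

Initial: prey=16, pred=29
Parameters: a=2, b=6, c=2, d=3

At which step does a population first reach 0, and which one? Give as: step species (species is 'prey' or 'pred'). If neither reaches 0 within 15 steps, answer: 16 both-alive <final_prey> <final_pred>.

Step 1: prey: 16+3-27=0; pred: 29+9-8=30
First extinction: prey at step 1

Answer: 1 prey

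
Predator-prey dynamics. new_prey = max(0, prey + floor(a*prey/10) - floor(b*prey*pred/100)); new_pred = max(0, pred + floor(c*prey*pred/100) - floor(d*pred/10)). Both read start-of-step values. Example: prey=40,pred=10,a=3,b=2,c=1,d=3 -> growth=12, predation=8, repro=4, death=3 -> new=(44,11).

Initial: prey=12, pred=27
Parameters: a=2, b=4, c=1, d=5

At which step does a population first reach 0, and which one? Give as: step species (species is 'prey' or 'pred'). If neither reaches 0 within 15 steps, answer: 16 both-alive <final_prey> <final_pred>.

Answer: 16 both-alive 1 1

Derivation:
Step 1: prey: 12+2-12=2; pred: 27+3-13=17
Step 2: prey: 2+0-1=1; pred: 17+0-8=9
Step 3: prey: 1+0-0=1; pred: 9+0-4=5
Step 4: prey: 1+0-0=1; pred: 5+0-2=3
Step 5: prey: 1+0-0=1; pred: 3+0-1=2
Step 6: prey: 1+0-0=1; pred: 2+0-1=1
Step 7: prey: 1+0-0=1; pred: 1+0-0=1
Steps 8-15: state stable at prey=1, pred=1 (no change)
No extinction within 15 steps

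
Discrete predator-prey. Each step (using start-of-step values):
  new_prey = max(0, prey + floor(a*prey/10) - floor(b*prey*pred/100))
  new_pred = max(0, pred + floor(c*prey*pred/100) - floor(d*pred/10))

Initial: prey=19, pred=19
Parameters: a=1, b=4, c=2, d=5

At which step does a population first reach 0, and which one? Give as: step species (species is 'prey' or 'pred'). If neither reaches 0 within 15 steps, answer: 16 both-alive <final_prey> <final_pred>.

Step 1: prey: 19+1-14=6; pred: 19+7-9=17
Step 2: prey: 6+0-4=2; pred: 17+2-8=11
Step 3: prey: 2+0-0=2; pred: 11+0-5=6
Step 4: prey: 2+0-0=2; pred: 6+0-3=3
Step 5: prey: 2+0-0=2; pred: 3+0-1=2
Step 6: prey: 2+0-0=2; pred: 2+0-1=1
Step 7: prey: 2+0-0=2; pred: 1+0-0=1
Steps 8-15: state stable at prey=2, pred=1 (no change)
No extinction within 15 steps

Answer: 16 both-alive 2 1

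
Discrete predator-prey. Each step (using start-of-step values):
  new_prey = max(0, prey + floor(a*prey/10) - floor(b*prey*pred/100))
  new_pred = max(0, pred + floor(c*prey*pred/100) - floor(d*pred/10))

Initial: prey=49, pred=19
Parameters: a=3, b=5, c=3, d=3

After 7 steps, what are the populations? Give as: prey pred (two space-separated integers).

Step 1: prey: 49+14-46=17; pred: 19+27-5=41
Step 2: prey: 17+5-34=0; pred: 41+20-12=49
Step 3: prey: 0+0-0=0; pred: 49+0-14=35
Step 4: prey: 0+0-0=0; pred: 35+0-10=25
Step 5: prey: 0+0-0=0; pred: 25+0-7=18
Step 6: prey: 0+0-0=0; pred: 18+0-5=13
Step 7: prey: 0+0-0=0; pred: 13+0-3=10

Answer: 0 10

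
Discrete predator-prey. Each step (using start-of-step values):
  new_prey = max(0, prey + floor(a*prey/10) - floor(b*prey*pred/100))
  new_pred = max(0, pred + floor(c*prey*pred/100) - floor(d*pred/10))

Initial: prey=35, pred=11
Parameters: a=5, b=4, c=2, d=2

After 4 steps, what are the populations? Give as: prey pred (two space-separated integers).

Step 1: prey: 35+17-15=37; pred: 11+7-2=16
Step 2: prey: 37+18-23=32; pred: 16+11-3=24
Step 3: prey: 32+16-30=18; pred: 24+15-4=35
Step 4: prey: 18+9-25=2; pred: 35+12-7=40

Answer: 2 40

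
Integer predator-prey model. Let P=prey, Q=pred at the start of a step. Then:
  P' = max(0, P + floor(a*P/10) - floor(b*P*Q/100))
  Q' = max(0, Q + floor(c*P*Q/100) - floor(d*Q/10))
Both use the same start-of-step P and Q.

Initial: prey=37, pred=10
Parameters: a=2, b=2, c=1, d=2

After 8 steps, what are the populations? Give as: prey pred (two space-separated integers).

Step 1: prey: 37+7-7=37; pred: 10+3-2=11
Step 2: prey: 37+7-8=36; pred: 11+4-2=13
Step 3: prey: 36+7-9=34; pred: 13+4-2=15
Step 4: prey: 34+6-10=30; pred: 15+5-3=17
Step 5: prey: 30+6-10=26; pred: 17+5-3=19
Step 6: prey: 26+5-9=22; pred: 19+4-3=20
Step 7: prey: 22+4-8=18; pred: 20+4-4=20
Step 8: prey: 18+3-7=14; pred: 20+3-4=19

Answer: 14 19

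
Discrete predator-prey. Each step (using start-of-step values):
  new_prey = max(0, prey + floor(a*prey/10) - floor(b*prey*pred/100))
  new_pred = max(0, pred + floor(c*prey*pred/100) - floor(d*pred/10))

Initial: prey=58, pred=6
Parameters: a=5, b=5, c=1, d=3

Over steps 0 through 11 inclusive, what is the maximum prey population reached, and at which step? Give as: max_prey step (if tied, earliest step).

Answer: 77 2

Derivation:
Step 1: prey: 58+29-17=70; pred: 6+3-1=8
Step 2: prey: 70+35-28=77; pred: 8+5-2=11
Step 3: prey: 77+38-42=73; pred: 11+8-3=16
Step 4: prey: 73+36-58=51; pred: 16+11-4=23
Step 5: prey: 51+25-58=18; pred: 23+11-6=28
Step 6: prey: 18+9-25=2; pred: 28+5-8=25
Step 7: prey: 2+1-2=1; pred: 25+0-7=18
Step 8: prey: 1+0-0=1; pred: 18+0-5=13
Step 9: prey: 1+0-0=1; pred: 13+0-3=10
Step 10: prey: 1+0-0=1; pred: 10+0-3=7
Step 11: prey: 1+0-0=1; pred: 7+0-2=5
Max prey = 77 at step 2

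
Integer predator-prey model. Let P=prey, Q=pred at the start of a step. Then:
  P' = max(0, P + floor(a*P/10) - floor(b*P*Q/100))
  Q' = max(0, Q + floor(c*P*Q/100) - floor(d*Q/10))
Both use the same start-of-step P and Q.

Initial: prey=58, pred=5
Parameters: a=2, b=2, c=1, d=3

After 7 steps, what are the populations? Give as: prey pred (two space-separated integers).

Step 1: prey: 58+11-5=64; pred: 5+2-1=6
Step 2: prey: 64+12-7=69; pred: 6+3-1=8
Step 3: prey: 69+13-11=71; pred: 8+5-2=11
Step 4: prey: 71+14-15=70; pred: 11+7-3=15
Step 5: prey: 70+14-21=63; pred: 15+10-4=21
Step 6: prey: 63+12-26=49; pred: 21+13-6=28
Step 7: prey: 49+9-27=31; pred: 28+13-8=33

Answer: 31 33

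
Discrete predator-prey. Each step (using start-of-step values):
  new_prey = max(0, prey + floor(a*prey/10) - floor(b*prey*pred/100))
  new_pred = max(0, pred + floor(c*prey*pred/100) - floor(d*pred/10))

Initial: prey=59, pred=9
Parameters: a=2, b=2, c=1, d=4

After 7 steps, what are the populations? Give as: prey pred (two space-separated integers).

Answer: 28 19

Derivation:
Step 1: prey: 59+11-10=60; pred: 9+5-3=11
Step 2: prey: 60+12-13=59; pred: 11+6-4=13
Step 3: prey: 59+11-15=55; pred: 13+7-5=15
Step 4: prey: 55+11-16=50; pred: 15+8-6=17
Step 5: prey: 50+10-17=43; pred: 17+8-6=19
Step 6: prey: 43+8-16=35; pred: 19+8-7=20
Step 7: prey: 35+7-14=28; pred: 20+7-8=19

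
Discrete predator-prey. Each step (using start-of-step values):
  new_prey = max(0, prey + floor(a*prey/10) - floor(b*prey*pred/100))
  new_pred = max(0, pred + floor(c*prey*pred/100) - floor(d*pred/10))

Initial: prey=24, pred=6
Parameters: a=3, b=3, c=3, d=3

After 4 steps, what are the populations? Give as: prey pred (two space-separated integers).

Step 1: prey: 24+7-4=27; pred: 6+4-1=9
Step 2: prey: 27+8-7=28; pred: 9+7-2=14
Step 3: prey: 28+8-11=25; pred: 14+11-4=21
Step 4: prey: 25+7-15=17; pred: 21+15-6=30

Answer: 17 30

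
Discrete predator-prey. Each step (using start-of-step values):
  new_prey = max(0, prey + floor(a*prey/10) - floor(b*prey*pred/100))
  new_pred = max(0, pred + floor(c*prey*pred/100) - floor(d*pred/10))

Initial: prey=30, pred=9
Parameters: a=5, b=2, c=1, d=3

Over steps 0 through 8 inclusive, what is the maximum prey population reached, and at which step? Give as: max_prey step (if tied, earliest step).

Step 1: prey: 30+15-5=40; pred: 9+2-2=9
Step 2: prey: 40+20-7=53; pred: 9+3-2=10
Step 3: prey: 53+26-10=69; pred: 10+5-3=12
Step 4: prey: 69+34-16=87; pred: 12+8-3=17
Step 5: prey: 87+43-29=101; pred: 17+14-5=26
Step 6: prey: 101+50-52=99; pred: 26+26-7=45
Step 7: prey: 99+49-89=59; pred: 45+44-13=76
Step 8: prey: 59+29-89=0; pred: 76+44-22=98
Max prey = 101 at step 5

Answer: 101 5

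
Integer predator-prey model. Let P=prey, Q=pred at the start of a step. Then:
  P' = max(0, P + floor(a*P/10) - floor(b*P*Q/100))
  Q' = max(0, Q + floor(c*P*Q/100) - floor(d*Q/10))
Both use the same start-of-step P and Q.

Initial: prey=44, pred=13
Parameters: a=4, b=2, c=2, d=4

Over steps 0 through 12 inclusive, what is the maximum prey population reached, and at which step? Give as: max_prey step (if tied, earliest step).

Answer: 51 2

Derivation:
Step 1: prey: 44+17-11=50; pred: 13+11-5=19
Step 2: prey: 50+20-19=51; pred: 19+19-7=31
Step 3: prey: 51+20-31=40; pred: 31+31-12=50
Step 4: prey: 40+16-40=16; pred: 50+40-20=70
Step 5: prey: 16+6-22=0; pred: 70+22-28=64
Step 6: prey: 0+0-0=0; pred: 64+0-25=39
Step 7: prey: 0+0-0=0; pred: 39+0-15=24
Step 8: prey: 0+0-0=0; pred: 24+0-9=15
Step 9: prey: 0+0-0=0; pred: 15+0-6=9
Step 10: prey: 0+0-0=0; pred: 9+0-3=6
Step 11: prey: 0+0-0=0; pred: 6+0-2=4
Step 12: prey: 0+0-0=0; pred: 4+0-1=3
Max prey = 51 at step 2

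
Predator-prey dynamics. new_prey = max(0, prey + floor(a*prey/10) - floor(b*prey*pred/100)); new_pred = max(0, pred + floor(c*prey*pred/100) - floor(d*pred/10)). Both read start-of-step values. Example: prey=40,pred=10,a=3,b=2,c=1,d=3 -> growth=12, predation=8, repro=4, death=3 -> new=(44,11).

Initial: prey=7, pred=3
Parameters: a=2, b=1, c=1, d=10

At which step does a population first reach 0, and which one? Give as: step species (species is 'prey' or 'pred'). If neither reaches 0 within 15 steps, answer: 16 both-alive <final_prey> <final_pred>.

Answer: 1 pred

Derivation:
Step 1: prey: 7+1-0=8; pred: 3+0-3=0
First extinction: pred at step 1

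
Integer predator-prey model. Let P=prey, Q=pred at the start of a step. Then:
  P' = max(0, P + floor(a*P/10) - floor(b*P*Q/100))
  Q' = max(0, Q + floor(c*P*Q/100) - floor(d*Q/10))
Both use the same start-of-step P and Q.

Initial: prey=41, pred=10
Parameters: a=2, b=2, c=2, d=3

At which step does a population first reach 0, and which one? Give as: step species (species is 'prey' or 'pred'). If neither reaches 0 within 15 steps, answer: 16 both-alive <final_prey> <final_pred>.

Step 1: prey: 41+8-8=41; pred: 10+8-3=15
Step 2: prey: 41+8-12=37; pred: 15+12-4=23
Step 3: prey: 37+7-17=27; pred: 23+17-6=34
Step 4: prey: 27+5-18=14; pred: 34+18-10=42
Step 5: prey: 14+2-11=5; pred: 42+11-12=41
Step 6: prey: 5+1-4=2; pred: 41+4-12=33
Step 7: prey: 2+0-1=1; pred: 33+1-9=25
Step 8: prey: 1+0-0=1; pred: 25+0-7=18
Step 9: prey: 1+0-0=1; pred: 18+0-5=13
Step 10: prey: 1+0-0=1; pred: 13+0-3=10
Step 11: prey: 1+0-0=1; pred: 10+0-3=7
Step 12: prey: 1+0-0=1; pred: 7+0-2=5
Step 13: prey: 1+0-0=1; pred: 5+0-1=4
Step 14: prey: 1+0-0=1; pred: 4+0-1=3
Step 15: prey: 1+0-0=1; pred: 3+0-0=3
No extinction within 15 steps

Answer: 16 both-alive 1 3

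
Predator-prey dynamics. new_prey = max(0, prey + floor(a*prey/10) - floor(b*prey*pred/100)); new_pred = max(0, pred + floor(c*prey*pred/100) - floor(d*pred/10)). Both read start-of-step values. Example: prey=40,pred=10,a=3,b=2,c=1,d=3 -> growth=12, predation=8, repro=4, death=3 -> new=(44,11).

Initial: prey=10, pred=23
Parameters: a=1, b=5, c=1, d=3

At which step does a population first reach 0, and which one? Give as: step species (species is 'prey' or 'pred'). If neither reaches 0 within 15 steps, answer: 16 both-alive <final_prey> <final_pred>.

Answer: 1 prey

Derivation:
Step 1: prey: 10+1-11=0; pred: 23+2-6=19
First extinction: prey at step 1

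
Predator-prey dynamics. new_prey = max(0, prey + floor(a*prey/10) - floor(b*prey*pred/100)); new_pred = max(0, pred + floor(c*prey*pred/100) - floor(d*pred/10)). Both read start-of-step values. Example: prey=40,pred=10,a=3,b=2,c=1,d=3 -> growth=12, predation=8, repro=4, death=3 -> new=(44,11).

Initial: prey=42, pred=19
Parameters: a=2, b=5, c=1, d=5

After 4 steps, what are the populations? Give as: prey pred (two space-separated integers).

Step 1: prey: 42+8-39=11; pred: 19+7-9=17
Step 2: prey: 11+2-9=4; pred: 17+1-8=10
Step 3: prey: 4+0-2=2; pred: 10+0-5=5
Step 4: prey: 2+0-0=2; pred: 5+0-2=3

Answer: 2 3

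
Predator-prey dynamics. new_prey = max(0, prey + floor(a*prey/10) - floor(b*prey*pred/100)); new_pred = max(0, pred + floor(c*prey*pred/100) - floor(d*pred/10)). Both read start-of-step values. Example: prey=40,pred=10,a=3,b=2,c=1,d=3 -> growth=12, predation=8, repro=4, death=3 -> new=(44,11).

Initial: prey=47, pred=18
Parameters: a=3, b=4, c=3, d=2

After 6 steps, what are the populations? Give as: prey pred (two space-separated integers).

Answer: 0 28

Derivation:
Step 1: prey: 47+14-33=28; pred: 18+25-3=40
Step 2: prey: 28+8-44=0; pred: 40+33-8=65
Step 3: prey: 0+0-0=0; pred: 65+0-13=52
Step 4: prey: 0+0-0=0; pred: 52+0-10=42
Step 5: prey: 0+0-0=0; pred: 42+0-8=34
Step 6: prey: 0+0-0=0; pred: 34+0-6=28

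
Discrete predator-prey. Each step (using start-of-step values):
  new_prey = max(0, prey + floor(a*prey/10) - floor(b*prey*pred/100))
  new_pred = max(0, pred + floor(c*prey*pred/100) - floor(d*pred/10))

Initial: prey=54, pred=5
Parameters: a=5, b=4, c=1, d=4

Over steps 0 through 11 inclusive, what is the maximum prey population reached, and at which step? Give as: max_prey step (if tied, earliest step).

Answer: 133 4

Derivation:
Step 1: prey: 54+27-10=71; pred: 5+2-2=5
Step 2: prey: 71+35-14=92; pred: 5+3-2=6
Step 3: prey: 92+46-22=116; pred: 6+5-2=9
Step 4: prey: 116+58-41=133; pred: 9+10-3=16
Step 5: prey: 133+66-85=114; pred: 16+21-6=31
Step 6: prey: 114+57-141=30; pred: 31+35-12=54
Step 7: prey: 30+15-64=0; pred: 54+16-21=49
Step 8: prey: 0+0-0=0; pred: 49+0-19=30
Step 9: prey: 0+0-0=0; pred: 30+0-12=18
Step 10: prey: 0+0-0=0; pred: 18+0-7=11
Step 11: prey: 0+0-0=0; pred: 11+0-4=7
Max prey = 133 at step 4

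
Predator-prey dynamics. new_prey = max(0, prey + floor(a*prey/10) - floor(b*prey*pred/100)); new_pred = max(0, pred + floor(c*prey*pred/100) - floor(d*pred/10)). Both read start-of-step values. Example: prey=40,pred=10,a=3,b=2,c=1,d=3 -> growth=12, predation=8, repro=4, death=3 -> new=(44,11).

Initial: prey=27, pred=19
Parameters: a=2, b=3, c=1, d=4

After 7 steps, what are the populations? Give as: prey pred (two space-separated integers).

Answer: 13 2

Derivation:
Step 1: prey: 27+5-15=17; pred: 19+5-7=17
Step 2: prey: 17+3-8=12; pred: 17+2-6=13
Step 3: prey: 12+2-4=10; pred: 13+1-5=9
Step 4: prey: 10+2-2=10; pred: 9+0-3=6
Step 5: prey: 10+2-1=11; pred: 6+0-2=4
Step 6: prey: 11+2-1=12; pred: 4+0-1=3
Step 7: prey: 12+2-1=13; pred: 3+0-1=2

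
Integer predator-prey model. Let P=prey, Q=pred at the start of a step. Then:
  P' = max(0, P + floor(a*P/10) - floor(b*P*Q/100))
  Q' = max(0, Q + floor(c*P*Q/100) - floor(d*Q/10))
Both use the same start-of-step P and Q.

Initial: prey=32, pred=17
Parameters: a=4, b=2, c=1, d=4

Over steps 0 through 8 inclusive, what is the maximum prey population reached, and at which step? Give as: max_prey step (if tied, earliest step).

Step 1: prey: 32+12-10=34; pred: 17+5-6=16
Step 2: prey: 34+13-10=37; pred: 16+5-6=15
Step 3: prey: 37+14-11=40; pred: 15+5-6=14
Step 4: prey: 40+16-11=45; pred: 14+5-5=14
Step 5: prey: 45+18-12=51; pred: 14+6-5=15
Step 6: prey: 51+20-15=56; pred: 15+7-6=16
Step 7: prey: 56+22-17=61; pred: 16+8-6=18
Step 8: prey: 61+24-21=64; pred: 18+10-7=21
Max prey = 64 at step 8

Answer: 64 8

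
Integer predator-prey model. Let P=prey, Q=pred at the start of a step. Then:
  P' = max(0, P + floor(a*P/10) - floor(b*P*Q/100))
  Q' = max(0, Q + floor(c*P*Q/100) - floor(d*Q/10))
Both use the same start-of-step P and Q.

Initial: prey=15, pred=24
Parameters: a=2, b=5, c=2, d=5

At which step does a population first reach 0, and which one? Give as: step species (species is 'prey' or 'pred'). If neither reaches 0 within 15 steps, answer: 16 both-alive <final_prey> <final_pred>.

Answer: 1 prey

Derivation:
Step 1: prey: 15+3-18=0; pred: 24+7-12=19
First extinction: prey at step 1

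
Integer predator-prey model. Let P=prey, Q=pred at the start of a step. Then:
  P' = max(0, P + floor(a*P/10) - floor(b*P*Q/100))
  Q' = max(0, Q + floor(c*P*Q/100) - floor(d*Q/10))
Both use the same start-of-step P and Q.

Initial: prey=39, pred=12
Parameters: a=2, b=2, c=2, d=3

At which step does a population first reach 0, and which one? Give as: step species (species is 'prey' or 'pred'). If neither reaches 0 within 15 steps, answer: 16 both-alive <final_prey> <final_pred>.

Answer: 16 both-alive 2 3

Derivation:
Step 1: prey: 39+7-9=37; pred: 12+9-3=18
Step 2: prey: 37+7-13=31; pred: 18+13-5=26
Step 3: prey: 31+6-16=21; pred: 26+16-7=35
Step 4: prey: 21+4-14=11; pred: 35+14-10=39
Step 5: prey: 11+2-8=5; pred: 39+8-11=36
Step 6: prey: 5+1-3=3; pred: 36+3-10=29
Step 7: prey: 3+0-1=2; pred: 29+1-8=22
Step 8: prey: 2+0-0=2; pred: 22+0-6=16
Step 9: prey: 2+0-0=2; pred: 16+0-4=12
Step 10: prey: 2+0-0=2; pred: 12+0-3=9
Step 11: prey: 2+0-0=2; pred: 9+0-2=7
Step 12: prey: 2+0-0=2; pred: 7+0-2=5
Step 13: prey: 2+0-0=2; pred: 5+0-1=4
Step 14: prey: 2+0-0=2; pred: 4+0-1=3
Step 15: prey: 2+0-0=2; pred: 3+0-0=3
No extinction within 15 steps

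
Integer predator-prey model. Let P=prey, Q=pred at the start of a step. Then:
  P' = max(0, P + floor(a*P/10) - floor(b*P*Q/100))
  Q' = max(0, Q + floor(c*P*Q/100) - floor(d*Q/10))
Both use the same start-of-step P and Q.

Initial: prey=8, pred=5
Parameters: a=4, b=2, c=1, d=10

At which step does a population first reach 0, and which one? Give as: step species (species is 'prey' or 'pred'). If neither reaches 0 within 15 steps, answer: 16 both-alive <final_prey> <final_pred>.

Step 1: prey: 8+3-0=11; pred: 5+0-5=0
First extinction: pred at step 1

Answer: 1 pred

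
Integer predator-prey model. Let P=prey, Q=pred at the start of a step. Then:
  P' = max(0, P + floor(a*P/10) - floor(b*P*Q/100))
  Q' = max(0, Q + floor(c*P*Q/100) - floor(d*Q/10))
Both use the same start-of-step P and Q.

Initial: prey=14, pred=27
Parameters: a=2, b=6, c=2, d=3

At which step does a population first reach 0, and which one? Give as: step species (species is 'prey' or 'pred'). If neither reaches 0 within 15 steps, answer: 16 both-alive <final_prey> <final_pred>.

Step 1: prey: 14+2-22=0; pred: 27+7-8=26
First extinction: prey at step 1

Answer: 1 prey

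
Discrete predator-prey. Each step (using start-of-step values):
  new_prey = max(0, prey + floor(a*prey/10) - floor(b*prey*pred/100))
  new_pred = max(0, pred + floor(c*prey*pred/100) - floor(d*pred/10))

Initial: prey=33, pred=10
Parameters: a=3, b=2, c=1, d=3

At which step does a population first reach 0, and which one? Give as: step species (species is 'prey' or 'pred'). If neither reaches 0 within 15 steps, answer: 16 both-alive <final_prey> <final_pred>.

Step 1: prey: 33+9-6=36; pred: 10+3-3=10
Step 2: prey: 36+10-7=39; pred: 10+3-3=10
Step 3: prey: 39+11-7=43; pred: 10+3-3=10
Step 4: prey: 43+12-8=47; pred: 10+4-3=11
Step 5: prey: 47+14-10=51; pred: 11+5-3=13
Step 6: prey: 51+15-13=53; pred: 13+6-3=16
Step 7: prey: 53+15-16=52; pred: 16+8-4=20
Step 8: prey: 52+15-20=47; pred: 20+10-6=24
Step 9: prey: 47+14-22=39; pred: 24+11-7=28
Step 10: prey: 39+11-21=29; pred: 28+10-8=30
Step 11: prey: 29+8-17=20; pred: 30+8-9=29
Step 12: prey: 20+6-11=15; pred: 29+5-8=26
Step 13: prey: 15+4-7=12; pred: 26+3-7=22
Step 14: prey: 12+3-5=10; pred: 22+2-6=18
Step 15: prey: 10+3-3=10; pred: 18+1-5=14
No extinction within 15 steps

Answer: 16 both-alive 10 14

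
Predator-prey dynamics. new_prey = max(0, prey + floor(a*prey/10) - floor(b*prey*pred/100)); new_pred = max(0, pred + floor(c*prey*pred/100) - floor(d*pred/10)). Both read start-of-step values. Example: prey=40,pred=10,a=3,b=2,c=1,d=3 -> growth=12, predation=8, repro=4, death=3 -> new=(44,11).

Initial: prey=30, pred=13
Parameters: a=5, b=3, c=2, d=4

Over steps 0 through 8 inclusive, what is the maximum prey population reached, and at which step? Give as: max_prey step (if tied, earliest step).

Step 1: prey: 30+15-11=34; pred: 13+7-5=15
Step 2: prey: 34+17-15=36; pred: 15+10-6=19
Step 3: prey: 36+18-20=34; pred: 19+13-7=25
Step 4: prey: 34+17-25=26; pred: 25+17-10=32
Step 5: prey: 26+13-24=15; pred: 32+16-12=36
Step 6: prey: 15+7-16=6; pred: 36+10-14=32
Step 7: prey: 6+3-5=4; pred: 32+3-12=23
Step 8: prey: 4+2-2=4; pred: 23+1-9=15
Max prey = 36 at step 2

Answer: 36 2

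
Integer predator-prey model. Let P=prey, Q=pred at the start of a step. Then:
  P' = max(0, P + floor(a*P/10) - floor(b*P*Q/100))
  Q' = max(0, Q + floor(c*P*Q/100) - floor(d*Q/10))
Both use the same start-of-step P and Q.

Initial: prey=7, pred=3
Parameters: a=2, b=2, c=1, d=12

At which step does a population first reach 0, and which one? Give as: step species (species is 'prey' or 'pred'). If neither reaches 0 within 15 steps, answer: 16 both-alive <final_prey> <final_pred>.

Step 1: prey: 7+1-0=8; pred: 3+0-3=0
First extinction: pred at step 1

Answer: 1 pred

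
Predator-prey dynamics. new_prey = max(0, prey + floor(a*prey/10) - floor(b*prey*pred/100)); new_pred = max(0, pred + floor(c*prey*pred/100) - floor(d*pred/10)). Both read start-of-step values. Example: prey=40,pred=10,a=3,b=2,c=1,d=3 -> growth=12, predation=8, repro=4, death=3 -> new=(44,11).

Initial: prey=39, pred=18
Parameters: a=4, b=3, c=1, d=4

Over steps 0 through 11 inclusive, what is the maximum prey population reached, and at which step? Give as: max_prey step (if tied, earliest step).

Step 1: prey: 39+15-21=33; pred: 18+7-7=18
Step 2: prey: 33+13-17=29; pred: 18+5-7=16
Step 3: prey: 29+11-13=27; pred: 16+4-6=14
Step 4: prey: 27+10-11=26; pred: 14+3-5=12
Step 5: prey: 26+10-9=27; pred: 12+3-4=11
Step 6: prey: 27+10-8=29; pred: 11+2-4=9
Step 7: prey: 29+11-7=33; pred: 9+2-3=8
Step 8: prey: 33+13-7=39; pred: 8+2-3=7
Step 9: prey: 39+15-8=46; pred: 7+2-2=7
Step 10: prey: 46+18-9=55; pred: 7+3-2=8
Step 11: prey: 55+22-13=64; pred: 8+4-3=9
Max prey = 64 at step 11

Answer: 64 11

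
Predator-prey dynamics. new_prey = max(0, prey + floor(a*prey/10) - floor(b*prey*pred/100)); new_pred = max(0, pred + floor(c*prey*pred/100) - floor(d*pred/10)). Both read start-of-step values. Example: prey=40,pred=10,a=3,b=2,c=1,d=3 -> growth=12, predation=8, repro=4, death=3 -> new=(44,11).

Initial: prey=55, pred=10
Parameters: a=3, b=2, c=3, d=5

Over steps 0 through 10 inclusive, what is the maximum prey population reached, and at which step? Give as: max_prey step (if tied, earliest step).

Step 1: prey: 55+16-11=60; pred: 10+16-5=21
Step 2: prey: 60+18-25=53; pred: 21+37-10=48
Step 3: prey: 53+15-50=18; pred: 48+76-24=100
Step 4: prey: 18+5-36=0; pred: 100+54-50=104
Step 5: prey: 0+0-0=0; pred: 104+0-52=52
Step 6: prey: 0+0-0=0; pred: 52+0-26=26
Step 7: prey: 0+0-0=0; pred: 26+0-13=13
Step 8: prey: 0+0-0=0; pred: 13+0-6=7
Step 9: prey: 0+0-0=0; pred: 7+0-3=4
Step 10: prey: 0+0-0=0; pred: 4+0-2=2
Max prey = 60 at step 1

Answer: 60 1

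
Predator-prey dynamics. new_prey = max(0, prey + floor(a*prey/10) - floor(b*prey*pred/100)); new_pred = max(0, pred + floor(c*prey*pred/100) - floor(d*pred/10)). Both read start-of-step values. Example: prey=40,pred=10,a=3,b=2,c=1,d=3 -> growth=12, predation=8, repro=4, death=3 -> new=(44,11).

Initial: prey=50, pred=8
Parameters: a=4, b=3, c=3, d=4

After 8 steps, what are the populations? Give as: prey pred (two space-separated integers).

Answer: 0 11

Derivation:
Step 1: prey: 50+20-12=58; pred: 8+12-3=17
Step 2: prey: 58+23-29=52; pred: 17+29-6=40
Step 3: prey: 52+20-62=10; pred: 40+62-16=86
Step 4: prey: 10+4-25=0; pred: 86+25-34=77
Step 5: prey: 0+0-0=0; pred: 77+0-30=47
Step 6: prey: 0+0-0=0; pred: 47+0-18=29
Step 7: prey: 0+0-0=0; pred: 29+0-11=18
Step 8: prey: 0+0-0=0; pred: 18+0-7=11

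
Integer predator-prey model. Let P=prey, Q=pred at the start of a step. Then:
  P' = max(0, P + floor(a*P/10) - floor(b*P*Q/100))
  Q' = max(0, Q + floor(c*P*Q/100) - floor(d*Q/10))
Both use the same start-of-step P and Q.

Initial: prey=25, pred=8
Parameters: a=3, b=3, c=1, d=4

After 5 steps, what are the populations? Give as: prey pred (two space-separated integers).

Step 1: prey: 25+7-6=26; pred: 8+2-3=7
Step 2: prey: 26+7-5=28; pred: 7+1-2=6
Step 3: prey: 28+8-5=31; pred: 6+1-2=5
Step 4: prey: 31+9-4=36; pred: 5+1-2=4
Step 5: prey: 36+10-4=42; pred: 4+1-1=4

Answer: 42 4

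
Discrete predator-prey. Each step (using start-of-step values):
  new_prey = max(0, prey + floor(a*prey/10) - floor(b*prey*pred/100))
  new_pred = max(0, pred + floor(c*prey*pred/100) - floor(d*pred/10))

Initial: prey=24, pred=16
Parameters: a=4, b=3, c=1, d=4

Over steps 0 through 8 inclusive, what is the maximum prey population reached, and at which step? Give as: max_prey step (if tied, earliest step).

Step 1: prey: 24+9-11=22; pred: 16+3-6=13
Step 2: prey: 22+8-8=22; pred: 13+2-5=10
Step 3: prey: 22+8-6=24; pred: 10+2-4=8
Step 4: prey: 24+9-5=28; pred: 8+1-3=6
Step 5: prey: 28+11-5=34; pred: 6+1-2=5
Step 6: prey: 34+13-5=42; pred: 5+1-2=4
Step 7: prey: 42+16-5=53; pred: 4+1-1=4
Step 8: prey: 53+21-6=68; pred: 4+2-1=5
Max prey = 68 at step 8

Answer: 68 8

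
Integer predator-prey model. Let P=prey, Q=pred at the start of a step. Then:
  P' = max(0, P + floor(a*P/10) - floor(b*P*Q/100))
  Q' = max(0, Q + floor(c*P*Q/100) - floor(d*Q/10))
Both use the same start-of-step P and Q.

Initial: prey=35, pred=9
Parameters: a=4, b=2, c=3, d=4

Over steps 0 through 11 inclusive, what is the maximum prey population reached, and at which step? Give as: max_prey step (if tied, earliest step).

Step 1: prey: 35+14-6=43; pred: 9+9-3=15
Step 2: prey: 43+17-12=48; pred: 15+19-6=28
Step 3: prey: 48+19-26=41; pred: 28+40-11=57
Step 4: prey: 41+16-46=11; pred: 57+70-22=105
Step 5: prey: 11+4-23=0; pred: 105+34-42=97
Step 6: prey: 0+0-0=0; pred: 97+0-38=59
Step 7: prey: 0+0-0=0; pred: 59+0-23=36
Step 8: prey: 0+0-0=0; pred: 36+0-14=22
Step 9: prey: 0+0-0=0; pred: 22+0-8=14
Step 10: prey: 0+0-0=0; pred: 14+0-5=9
Step 11: prey: 0+0-0=0; pred: 9+0-3=6
Max prey = 48 at step 2

Answer: 48 2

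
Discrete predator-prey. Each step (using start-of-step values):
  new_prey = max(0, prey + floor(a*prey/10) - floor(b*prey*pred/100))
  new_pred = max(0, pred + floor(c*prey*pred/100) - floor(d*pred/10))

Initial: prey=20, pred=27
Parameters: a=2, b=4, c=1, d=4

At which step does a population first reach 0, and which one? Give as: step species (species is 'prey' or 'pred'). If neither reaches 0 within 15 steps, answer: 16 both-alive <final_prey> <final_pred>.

Answer: 16 both-alive 1 2

Derivation:
Step 1: prey: 20+4-21=3; pred: 27+5-10=22
Step 2: prey: 3+0-2=1; pred: 22+0-8=14
Step 3: prey: 1+0-0=1; pred: 14+0-5=9
Step 4: prey: 1+0-0=1; pred: 9+0-3=6
Step 5: prey: 1+0-0=1; pred: 6+0-2=4
Step 6: prey: 1+0-0=1; pred: 4+0-1=3
Step 7: prey: 1+0-0=1; pred: 3+0-1=2
Step 8: prey: 1+0-0=1; pred: 2+0-0=2
Steps 9-15: state stable at prey=1, pred=2 (no change)
No extinction within 15 steps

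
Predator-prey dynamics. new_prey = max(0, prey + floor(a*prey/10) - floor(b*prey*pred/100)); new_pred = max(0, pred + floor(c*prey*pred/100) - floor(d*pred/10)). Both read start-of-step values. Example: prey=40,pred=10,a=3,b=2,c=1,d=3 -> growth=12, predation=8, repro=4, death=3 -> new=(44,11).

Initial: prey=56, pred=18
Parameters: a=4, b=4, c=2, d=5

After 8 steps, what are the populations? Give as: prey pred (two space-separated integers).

Answer: 0 1

Derivation:
Step 1: prey: 56+22-40=38; pred: 18+20-9=29
Step 2: prey: 38+15-44=9; pred: 29+22-14=37
Step 3: prey: 9+3-13=0; pred: 37+6-18=25
Step 4: prey: 0+0-0=0; pred: 25+0-12=13
Step 5: prey: 0+0-0=0; pred: 13+0-6=7
Step 6: prey: 0+0-0=0; pred: 7+0-3=4
Step 7: prey: 0+0-0=0; pred: 4+0-2=2
Step 8: prey: 0+0-0=0; pred: 2+0-1=1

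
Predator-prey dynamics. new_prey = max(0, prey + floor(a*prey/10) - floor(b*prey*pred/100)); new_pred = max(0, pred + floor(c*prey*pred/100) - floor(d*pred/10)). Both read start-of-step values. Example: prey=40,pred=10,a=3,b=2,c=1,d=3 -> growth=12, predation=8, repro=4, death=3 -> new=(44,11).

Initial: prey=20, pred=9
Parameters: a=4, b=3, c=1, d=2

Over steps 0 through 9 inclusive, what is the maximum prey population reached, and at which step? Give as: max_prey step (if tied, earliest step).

Answer: 40 7

Derivation:
Step 1: prey: 20+8-5=23; pred: 9+1-1=9
Step 2: prey: 23+9-6=26; pred: 9+2-1=10
Step 3: prey: 26+10-7=29; pred: 10+2-2=10
Step 4: prey: 29+11-8=32; pred: 10+2-2=10
Step 5: prey: 32+12-9=35; pred: 10+3-2=11
Step 6: prey: 35+14-11=38; pred: 11+3-2=12
Step 7: prey: 38+15-13=40; pred: 12+4-2=14
Step 8: prey: 40+16-16=40; pred: 14+5-2=17
Step 9: prey: 40+16-20=36; pred: 17+6-3=20
Max prey = 40 at step 7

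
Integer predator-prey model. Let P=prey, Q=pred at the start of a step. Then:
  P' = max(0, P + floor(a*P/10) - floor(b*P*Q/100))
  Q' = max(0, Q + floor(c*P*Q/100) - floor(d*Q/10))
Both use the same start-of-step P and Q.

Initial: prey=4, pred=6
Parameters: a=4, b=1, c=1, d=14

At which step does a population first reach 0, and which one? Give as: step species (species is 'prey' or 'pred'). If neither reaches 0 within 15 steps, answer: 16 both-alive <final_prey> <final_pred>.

Step 1: prey: 4+1-0=5; pred: 6+0-8=0
First extinction: pred at step 1

Answer: 1 pred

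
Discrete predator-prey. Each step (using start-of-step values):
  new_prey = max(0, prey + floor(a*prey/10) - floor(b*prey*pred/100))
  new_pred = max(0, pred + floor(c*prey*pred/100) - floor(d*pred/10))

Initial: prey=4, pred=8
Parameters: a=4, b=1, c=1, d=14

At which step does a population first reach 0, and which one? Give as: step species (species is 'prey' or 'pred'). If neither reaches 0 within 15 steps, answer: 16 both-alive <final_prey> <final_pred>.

Answer: 1 pred

Derivation:
Step 1: prey: 4+1-0=5; pred: 8+0-11=0
First extinction: pred at step 1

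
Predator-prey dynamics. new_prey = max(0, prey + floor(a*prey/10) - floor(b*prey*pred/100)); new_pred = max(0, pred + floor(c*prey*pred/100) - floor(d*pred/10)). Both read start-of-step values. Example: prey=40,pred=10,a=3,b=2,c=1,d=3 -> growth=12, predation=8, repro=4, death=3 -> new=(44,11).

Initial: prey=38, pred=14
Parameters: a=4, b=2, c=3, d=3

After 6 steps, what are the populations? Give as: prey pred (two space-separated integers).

Answer: 0 53

Derivation:
Step 1: prey: 38+15-10=43; pred: 14+15-4=25
Step 2: prey: 43+17-21=39; pred: 25+32-7=50
Step 3: prey: 39+15-39=15; pred: 50+58-15=93
Step 4: prey: 15+6-27=0; pred: 93+41-27=107
Step 5: prey: 0+0-0=0; pred: 107+0-32=75
Step 6: prey: 0+0-0=0; pred: 75+0-22=53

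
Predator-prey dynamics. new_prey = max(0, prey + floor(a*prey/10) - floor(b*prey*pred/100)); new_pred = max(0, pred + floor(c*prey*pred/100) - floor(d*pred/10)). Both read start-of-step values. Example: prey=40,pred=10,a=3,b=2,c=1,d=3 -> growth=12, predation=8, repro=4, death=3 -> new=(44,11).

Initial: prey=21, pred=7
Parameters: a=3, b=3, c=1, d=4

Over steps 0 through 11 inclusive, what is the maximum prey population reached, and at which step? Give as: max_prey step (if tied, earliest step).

Answer: 93 11

Derivation:
Step 1: prey: 21+6-4=23; pred: 7+1-2=6
Step 2: prey: 23+6-4=25; pred: 6+1-2=5
Step 3: prey: 25+7-3=29; pred: 5+1-2=4
Step 4: prey: 29+8-3=34; pred: 4+1-1=4
Step 5: prey: 34+10-4=40; pred: 4+1-1=4
Step 6: prey: 40+12-4=48; pred: 4+1-1=4
Step 7: prey: 48+14-5=57; pred: 4+1-1=4
Step 8: prey: 57+17-6=68; pred: 4+2-1=5
Step 9: prey: 68+20-10=78; pred: 5+3-2=6
Step 10: prey: 78+23-14=87; pred: 6+4-2=8
Step 11: prey: 87+26-20=93; pred: 8+6-3=11
Max prey = 93 at step 11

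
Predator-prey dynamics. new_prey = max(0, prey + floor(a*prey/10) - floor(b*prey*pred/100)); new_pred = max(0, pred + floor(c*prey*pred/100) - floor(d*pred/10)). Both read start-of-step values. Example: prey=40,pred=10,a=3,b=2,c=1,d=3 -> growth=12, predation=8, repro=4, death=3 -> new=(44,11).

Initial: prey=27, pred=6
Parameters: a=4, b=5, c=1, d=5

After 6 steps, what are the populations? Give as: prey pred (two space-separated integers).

Answer: 86 4

Derivation:
Step 1: prey: 27+10-8=29; pred: 6+1-3=4
Step 2: prey: 29+11-5=35; pred: 4+1-2=3
Step 3: prey: 35+14-5=44; pred: 3+1-1=3
Step 4: prey: 44+17-6=55; pred: 3+1-1=3
Step 5: prey: 55+22-8=69; pred: 3+1-1=3
Step 6: prey: 69+27-10=86; pred: 3+2-1=4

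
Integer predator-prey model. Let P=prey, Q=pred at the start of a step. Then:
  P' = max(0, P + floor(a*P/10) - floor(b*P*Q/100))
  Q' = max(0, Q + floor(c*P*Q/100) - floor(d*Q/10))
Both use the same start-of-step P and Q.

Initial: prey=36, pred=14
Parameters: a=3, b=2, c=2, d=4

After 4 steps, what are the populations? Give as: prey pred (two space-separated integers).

Step 1: prey: 36+10-10=36; pred: 14+10-5=19
Step 2: prey: 36+10-13=33; pred: 19+13-7=25
Step 3: prey: 33+9-16=26; pred: 25+16-10=31
Step 4: prey: 26+7-16=17; pred: 31+16-12=35

Answer: 17 35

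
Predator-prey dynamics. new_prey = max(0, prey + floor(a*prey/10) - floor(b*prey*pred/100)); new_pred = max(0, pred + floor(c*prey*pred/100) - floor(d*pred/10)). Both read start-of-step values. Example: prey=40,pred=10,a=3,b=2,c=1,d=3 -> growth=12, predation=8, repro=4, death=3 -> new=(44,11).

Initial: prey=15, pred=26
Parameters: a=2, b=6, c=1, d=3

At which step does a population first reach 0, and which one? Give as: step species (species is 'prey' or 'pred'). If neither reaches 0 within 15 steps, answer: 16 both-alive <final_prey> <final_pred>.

Step 1: prey: 15+3-23=0; pred: 26+3-7=22
First extinction: prey at step 1

Answer: 1 prey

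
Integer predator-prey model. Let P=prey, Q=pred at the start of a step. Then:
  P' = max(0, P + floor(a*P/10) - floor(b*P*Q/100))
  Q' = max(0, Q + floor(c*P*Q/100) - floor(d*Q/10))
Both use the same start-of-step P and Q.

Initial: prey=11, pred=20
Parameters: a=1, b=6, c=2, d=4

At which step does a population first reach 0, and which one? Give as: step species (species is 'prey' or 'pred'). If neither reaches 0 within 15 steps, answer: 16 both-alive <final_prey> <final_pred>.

Answer: 1 prey

Derivation:
Step 1: prey: 11+1-13=0; pred: 20+4-8=16
First extinction: prey at step 1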